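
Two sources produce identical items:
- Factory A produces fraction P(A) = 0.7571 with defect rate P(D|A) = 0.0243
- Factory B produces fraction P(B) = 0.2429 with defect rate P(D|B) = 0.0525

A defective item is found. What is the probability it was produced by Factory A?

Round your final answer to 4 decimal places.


Let A = from Factory A, D = defective

Given:
- P(A) = 0.7571, P(B) = 0.2429
- P(D|A) = 0.0243, P(D|B) = 0.0525

Step 1: Find P(D)
P(D) = P(D|A)P(A) + P(D|B)P(B)
     = 0.0243 × 0.7571 + 0.0525 × 0.2429
     = 0.01839753 + 0.01275225
     = 0.03114978

Step 2: Apply Bayes' theorem
P(A|D) = P(D|A)P(A) / P(D)
       = 0.01839753 / 0.03114978
       = 0.5906


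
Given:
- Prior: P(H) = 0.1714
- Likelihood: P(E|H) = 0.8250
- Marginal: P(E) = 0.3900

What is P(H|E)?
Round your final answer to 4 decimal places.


Using Bayes' theorem:

P(H|E) = P(E|H) × P(H) / P(E)
       = 0.8250 × 0.1714 / 0.3900
       = 0.14140500 / 0.3900
       = 0.3626

The evidence strengthens our belief in H.
Prior: 0.1714 → Posterior: 0.3626


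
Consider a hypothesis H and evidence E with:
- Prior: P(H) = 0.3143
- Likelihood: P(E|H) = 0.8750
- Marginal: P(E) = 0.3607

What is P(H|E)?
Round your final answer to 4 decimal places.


Using Bayes' theorem:

P(H|E) = P(E|H) × P(H) / P(E)
       = 0.8750 × 0.3143 / 0.3607
       = 0.27501250 / 0.3607
       = 0.7624

The evidence strengthens our belief in H.
Prior: 0.3143 → Posterior: 0.7624


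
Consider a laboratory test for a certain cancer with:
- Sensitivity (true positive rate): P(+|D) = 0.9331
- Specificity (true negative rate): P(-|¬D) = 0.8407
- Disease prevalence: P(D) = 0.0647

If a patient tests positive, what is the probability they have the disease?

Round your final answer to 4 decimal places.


Let D = has disease, + = positive test

Given:
- P(D) = 0.0647 (prevalence)
- P(+|D) = 0.9331 (sensitivity)
- P(-|¬D) = 0.8407 (specificity)
- P(+|¬D) = 0.1593 (false positive rate = 1 - specificity)

Step 1: Find P(+)
P(+) = P(+|D)P(D) + P(+|¬D)P(¬D)
     = 0.9331 × 0.0647 + 0.1593 × 0.9353
     = 0.06037157 + 0.14899329
     = 0.20936486

Step 2: Apply Bayes' theorem for P(D|+)
P(D|+) = P(+|D)P(D) / P(+)
       = 0.06037157 / 0.20936486
       = 0.2884


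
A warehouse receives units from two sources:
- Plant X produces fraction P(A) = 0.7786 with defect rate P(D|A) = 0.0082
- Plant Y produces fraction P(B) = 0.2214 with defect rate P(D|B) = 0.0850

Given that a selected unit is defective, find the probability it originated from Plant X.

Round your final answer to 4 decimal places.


Let A = from Plant X, D = defective

Given:
- P(A) = 0.7786, P(B) = 0.2214
- P(D|A) = 0.0082, P(D|B) = 0.0850

Step 1: Find P(D)
P(D) = P(D|A)P(A) + P(D|B)P(B)
     = 0.0082 × 0.7786 + 0.0850 × 0.2214
     = 0.00638452 + 0.01881900
     = 0.02520352

Step 2: Apply Bayes' theorem
P(A|D) = P(D|A)P(A) / P(D)
       = 0.00638452 / 0.02520352
       = 0.2533


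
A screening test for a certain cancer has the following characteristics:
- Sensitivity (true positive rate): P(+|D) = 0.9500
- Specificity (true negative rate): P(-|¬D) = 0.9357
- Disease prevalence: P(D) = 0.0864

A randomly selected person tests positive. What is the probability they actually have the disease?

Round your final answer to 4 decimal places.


Let D = has disease, + = positive test

Given:
- P(D) = 0.0864 (prevalence)
- P(+|D) = 0.9500 (sensitivity)
- P(-|¬D) = 0.9357 (specificity)
- P(+|¬D) = 0.0643 (false positive rate = 1 - specificity)

Step 1: Find P(+)
P(+) = P(+|D)P(D) + P(+|¬D)P(¬D)
     = 0.9500 × 0.0864 + 0.0643 × 0.9136
     = 0.08208000 + 0.05874448
     = 0.14082448

Step 2: Apply Bayes' theorem for P(D|+)
P(D|+) = P(+|D)P(D) / P(+)
       = 0.08208000 / 0.14082448
       = 0.5829


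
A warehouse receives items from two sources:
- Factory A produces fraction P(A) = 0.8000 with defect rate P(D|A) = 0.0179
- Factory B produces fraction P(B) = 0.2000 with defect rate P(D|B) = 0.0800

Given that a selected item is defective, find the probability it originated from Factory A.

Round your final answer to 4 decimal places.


Let A = from Factory A, D = defective

Given:
- P(A) = 0.8000, P(B) = 0.2000
- P(D|A) = 0.0179, P(D|B) = 0.0800

Step 1: Find P(D)
P(D) = P(D|A)P(A) + P(D|B)P(B)
     = 0.0179 × 0.8000 + 0.0800 × 0.2000
     = 0.01432000 + 0.01600000
     = 0.03032000

Step 2: Apply Bayes' theorem
P(A|D) = P(D|A)P(A) / P(D)
       = 0.01432000 / 0.03032000
       = 0.4723


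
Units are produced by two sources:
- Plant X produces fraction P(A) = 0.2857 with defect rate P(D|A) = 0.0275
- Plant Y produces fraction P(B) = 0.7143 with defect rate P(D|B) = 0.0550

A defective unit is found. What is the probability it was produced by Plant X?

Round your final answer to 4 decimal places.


Let A = from Plant X, D = defective

Given:
- P(A) = 0.2857, P(B) = 0.7143
- P(D|A) = 0.0275, P(D|B) = 0.0550

Step 1: Find P(D)
P(D) = P(D|A)P(A) + P(D|B)P(B)
     = 0.0275 × 0.2857 + 0.0550 × 0.7143
     = 0.00785675 + 0.03928650
     = 0.04714325

Step 2: Apply Bayes' theorem
P(A|D) = P(D|A)P(A) / P(D)
       = 0.00785675 / 0.04714325
       = 0.1667


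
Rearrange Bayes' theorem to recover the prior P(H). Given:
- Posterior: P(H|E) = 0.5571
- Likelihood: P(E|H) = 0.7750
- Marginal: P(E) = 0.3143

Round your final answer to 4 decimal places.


From Bayes' theorem: P(H|E) = P(E|H) × P(H) / P(E)

Rearranging for P(H):
P(H) = P(H|E) × P(E) / P(E|H)
     = 0.5571 × 0.3143 / 0.7750
     = 0.17509653 / 0.7750
     = 0.2259


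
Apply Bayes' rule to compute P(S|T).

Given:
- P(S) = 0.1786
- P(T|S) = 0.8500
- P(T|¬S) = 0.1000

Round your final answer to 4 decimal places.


Bayes' theorem: P(S|T) = P(T|S) × P(S) / P(T)

Step 1: Calculate P(T) using law of total probability
P(T) = P(T|S)P(S) + P(T|¬S)P(¬S)
     = 0.8500 × 0.1786 + 0.1000 × 0.8214
     = 0.15181000 + 0.08214000
     = 0.23395000

Step 2: Apply Bayes' theorem
P(S|T) = P(T|S) × P(S) / P(T)
       = 0.15181000 / 0.23395000
       = 0.6489


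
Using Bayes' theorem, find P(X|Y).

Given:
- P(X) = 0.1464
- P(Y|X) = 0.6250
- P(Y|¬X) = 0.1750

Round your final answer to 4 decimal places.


Bayes' theorem: P(X|Y) = P(Y|X) × P(X) / P(Y)

Step 1: Calculate P(Y) using law of total probability
P(Y) = P(Y|X)P(X) + P(Y|¬X)P(¬X)
     = 0.6250 × 0.1464 + 0.1750 × 0.8536
     = 0.09150000 + 0.14938000
     = 0.24088000

Step 2: Apply Bayes' theorem
P(X|Y) = P(Y|X) × P(X) / P(Y)
       = 0.09150000 / 0.24088000
       = 0.3799


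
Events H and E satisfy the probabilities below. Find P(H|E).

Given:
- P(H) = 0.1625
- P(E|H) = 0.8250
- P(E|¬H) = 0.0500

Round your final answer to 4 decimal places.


Bayes' theorem: P(H|E) = P(E|H) × P(H) / P(E)

Step 1: Calculate P(E) using law of total probability
P(E) = P(E|H)P(H) + P(E|¬H)P(¬H)
     = 0.8250 × 0.1625 + 0.0500 × 0.8375
     = 0.13406250 + 0.04187500
     = 0.17593750

Step 2: Apply Bayes' theorem
P(H|E) = P(E|H) × P(H) / P(E)
       = 0.13406250 / 0.17593750
       = 0.7620


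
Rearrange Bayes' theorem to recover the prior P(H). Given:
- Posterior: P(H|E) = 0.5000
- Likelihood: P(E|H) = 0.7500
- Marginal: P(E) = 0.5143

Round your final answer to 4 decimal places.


From Bayes' theorem: P(H|E) = P(E|H) × P(H) / P(E)

Rearranging for P(H):
P(H) = P(H|E) × P(E) / P(E|H)
     = 0.5000 × 0.5143 / 0.7500
     = 0.25715000 / 0.7500
     = 0.3429


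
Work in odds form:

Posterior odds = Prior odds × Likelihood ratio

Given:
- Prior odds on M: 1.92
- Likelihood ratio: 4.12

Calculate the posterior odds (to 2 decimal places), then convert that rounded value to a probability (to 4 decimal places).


Step 1: Calculate posterior odds
Posterior odds = Prior odds × LR
               = 1.92 × 4.12
               = 7.91

Step 2: Convert to probability
P(M|E) = Posterior odds / (1 + Posterior odds)
       = 7.91 / (1 + 7.91)
       = 7.91 / 8.91
       = 0.8878

The evidence increased P(M) from 0.6575 to 0.8878.


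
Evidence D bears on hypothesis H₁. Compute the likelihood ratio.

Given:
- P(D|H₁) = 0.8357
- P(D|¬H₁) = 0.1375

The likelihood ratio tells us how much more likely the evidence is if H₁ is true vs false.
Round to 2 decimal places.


Likelihood Ratio (LR) = P(D|H₁) / P(D|¬H₁)

LR = 0.8357 / 0.1375
   = 6.08

The evidence is 6.08 times more likely if H₁ is true than if H₁ is false.
Since LR > 1, the evidence supports H₁ over ¬H₁.


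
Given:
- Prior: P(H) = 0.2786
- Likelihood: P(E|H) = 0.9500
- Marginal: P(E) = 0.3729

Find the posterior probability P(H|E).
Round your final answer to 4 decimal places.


Using Bayes' theorem:

P(H|E) = P(E|H) × P(H) / P(E)
       = 0.9500 × 0.2786 / 0.3729
       = 0.26467000 / 0.3729
       = 0.7098

The evidence strengthens our belief in H.
Prior: 0.2786 → Posterior: 0.7098


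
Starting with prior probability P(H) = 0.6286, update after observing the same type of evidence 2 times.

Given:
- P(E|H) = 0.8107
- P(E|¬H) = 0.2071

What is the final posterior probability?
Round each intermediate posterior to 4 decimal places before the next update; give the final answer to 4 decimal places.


Sequential Bayesian updating:

Initial prior: P(H) = 0.6286

Update 1:
  P(E) = 0.8107 × 0.6286 + 0.2071 × 0.3714 = 0.50960602 + 0.07691694 = 0.58652296
  P(H|E) = 0.50960602 / 0.58652296 = 0.8689

Update 2:
  P(E) = 0.8107 × 0.8689 + 0.2071 × 0.1311 = 0.70441723 + 0.02715081 = 0.73156804
  P(H|E) = 0.70441723 / 0.73156804 = 0.9629

Final posterior: 0.9629


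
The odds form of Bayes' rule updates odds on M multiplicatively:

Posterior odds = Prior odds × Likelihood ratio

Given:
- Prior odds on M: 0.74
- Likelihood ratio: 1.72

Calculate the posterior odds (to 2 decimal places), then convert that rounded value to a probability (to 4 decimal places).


Step 1: Calculate posterior odds
Posterior odds = Prior odds × LR
               = 0.74 × 1.72
               = 1.27

Step 2: Convert to probability
P(M|E) = Posterior odds / (1 + Posterior odds)
       = 1.27 / (1 + 1.27)
       = 1.27 / 2.27
       = 0.5595

The evidence increased P(M) from 0.4253 to 0.5595.


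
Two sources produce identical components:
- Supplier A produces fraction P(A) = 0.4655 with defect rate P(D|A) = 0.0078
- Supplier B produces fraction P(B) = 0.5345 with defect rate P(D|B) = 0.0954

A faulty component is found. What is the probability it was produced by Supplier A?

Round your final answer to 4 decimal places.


Let A = from Supplier A, D = faulty

Given:
- P(A) = 0.4655, P(B) = 0.5345
- P(D|A) = 0.0078, P(D|B) = 0.0954

Step 1: Find P(D)
P(D) = P(D|A)P(A) + P(D|B)P(B)
     = 0.0078 × 0.4655 + 0.0954 × 0.5345
     = 0.00363090 + 0.05099130
     = 0.05462220

Step 2: Apply Bayes' theorem
P(A|D) = P(D|A)P(A) / P(D)
       = 0.00363090 / 0.05462220
       = 0.0665


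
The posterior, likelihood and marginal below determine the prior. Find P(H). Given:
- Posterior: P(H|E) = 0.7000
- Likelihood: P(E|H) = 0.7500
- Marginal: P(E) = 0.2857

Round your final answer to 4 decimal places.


From Bayes' theorem: P(H|E) = P(E|H) × P(H) / P(E)

Rearranging for P(H):
P(H) = P(H|E) × P(E) / P(E|H)
     = 0.7000 × 0.2857 / 0.7500
     = 0.19999000 / 0.7500
     = 0.2667


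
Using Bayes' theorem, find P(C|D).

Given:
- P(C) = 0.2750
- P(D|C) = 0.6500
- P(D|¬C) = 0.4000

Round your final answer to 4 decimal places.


Bayes' theorem: P(C|D) = P(D|C) × P(C) / P(D)

Step 1: Calculate P(D) using law of total probability
P(D) = P(D|C)P(C) + P(D|¬C)P(¬C)
     = 0.6500 × 0.2750 + 0.4000 × 0.7250
     = 0.17875000 + 0.29000000
     = 0.46875000

Step 2: Apply Bayes' theorem
P(C|D) = P(D|C) × P(C) / P(D)
       = 0.17875000 / 0.46875000
       = 0.3813


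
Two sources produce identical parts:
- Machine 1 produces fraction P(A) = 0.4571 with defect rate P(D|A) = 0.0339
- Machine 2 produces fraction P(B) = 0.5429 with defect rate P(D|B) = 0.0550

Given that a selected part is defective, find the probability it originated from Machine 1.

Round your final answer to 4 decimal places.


Let A = from Machine 1, D = defective

Given:
- P(A) = 0.4571, P(B) = 0.5429
- P(D|A) = 0.0339, P(D|B) = 0.0550

Step 1: Find P(D)
P(D) = P(D|A)P(A) + P(D|B)P(B)
     = 0.0339 × 0.4571 + 0.0550 × 0.5429
     = 0.01549569 + 0.02985950
     = 0.04535519

Step 2: Apply Bayes' theorem
P(A|D) = P(D|A)P(A) / P(D)
       = 0.01549569 / 0.04535519
       = 0.3417


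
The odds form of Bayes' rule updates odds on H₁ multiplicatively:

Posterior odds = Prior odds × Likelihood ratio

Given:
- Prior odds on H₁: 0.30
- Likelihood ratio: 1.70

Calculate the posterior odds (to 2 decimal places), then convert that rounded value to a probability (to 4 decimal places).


Step 1: Calculate posterior odds
Posterior odds = Prior odds × LR
               = 0.30 × 1.70
               = 0.51

Step 2: Convert to probability
P(H₁|E) = Posterior odds / (1 + Posterior odds)
       = 0.51 / (1 + 0.51)
       = 0.51 / 1.51
       = 0.3377

The evidence increased P(H₁) from 0.2308 to 0.3377.


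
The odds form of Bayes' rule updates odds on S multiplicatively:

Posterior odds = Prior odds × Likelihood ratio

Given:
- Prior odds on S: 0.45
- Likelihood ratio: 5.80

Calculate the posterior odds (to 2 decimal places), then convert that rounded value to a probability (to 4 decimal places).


Step 1: Calculate posterior odds
Posterior odds = Prior odds × LR
               = 0.45 × 5.80
               = 2.61

Step 2: Convert to probability
P(S|E) = Posterior odds / (1 + Posterior odds)
       = 2.61 / (1 + 2.61)
       = 2.61 / 3.61
       = 0.7230

The evidence increased P(S) from 0.3103 to 0.7230.


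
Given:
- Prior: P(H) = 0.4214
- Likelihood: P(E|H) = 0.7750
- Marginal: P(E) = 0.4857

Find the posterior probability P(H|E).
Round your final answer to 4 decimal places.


Using Bayes' theorem:

P(H|E) = P(E|H) × P(H) / P(E)
       = 0.7750 × 0.4214 / 0.4857
       = 0.32658500 / 0.4857
       = 0.6724

The evidence strengthens our belief in H.
Prior: 0.4214 → Posterior: 0.6724


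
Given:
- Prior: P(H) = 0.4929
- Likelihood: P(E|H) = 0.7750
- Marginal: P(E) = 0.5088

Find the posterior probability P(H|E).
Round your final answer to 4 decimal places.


Using Bayes' theorem:

P(H|E) = P(E|H) × P(H) / P(E)
       = 0.7750 × 0.4929 / 0.5088
       = 0.38199750 / 0.5088
       = 0.7508

The evidence strengthens our belief in H.
Prior: 0.4929 → Posterior: 0.7508


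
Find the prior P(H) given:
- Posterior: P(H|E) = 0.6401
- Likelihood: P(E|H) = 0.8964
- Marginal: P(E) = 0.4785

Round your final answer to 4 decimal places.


From Bayes' theorem: P(H|E) = P(E|H) × P(H) / P(E)

Rearranging for P(H):
P(H) = P(H|E) × P(E) / P(E|H)
     = 0.6401 × 0.4785 / 0.8964
     = 0.30628785 / 0.8964
     = 0.3417


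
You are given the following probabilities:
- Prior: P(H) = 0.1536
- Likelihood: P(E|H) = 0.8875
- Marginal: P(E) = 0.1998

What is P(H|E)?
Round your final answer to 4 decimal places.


Using Bayes' theorem:

P(H|E) = P(E|H) × P(H) / P(E)
       = 0.8875 × 0.1536 / 0.1998
       = 0.13632000 / 0.1998
       = 0.6823

The evidence strengthens our belief in H.
Prior: 0.1536 → Posterior: 0.6823


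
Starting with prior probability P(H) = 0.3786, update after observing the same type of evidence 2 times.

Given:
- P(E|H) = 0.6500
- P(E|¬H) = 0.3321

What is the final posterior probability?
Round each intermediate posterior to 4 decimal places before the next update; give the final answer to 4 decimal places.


Sequential Bayesian updating:

Initial prior: P(H) = 0.3786

Update 1:
  P(E) = 0.6500 × 0.3786 + 0.3321 × 0.6214 = 0.24609000 + 0.20636694 = 0.45245694
  P(H|E) = 0.24609000 / 0.45245694 = 0.5439

Update 2:
  P(E) = 0.6500 × 0.5439 + 0.3321 × 0.4561 = 0.35353500 + 0.15147081 = 0.50500581
  P(H|E) = 0.35353500 / 0.50500581 = 0.7001

Final posterior: 0.7001


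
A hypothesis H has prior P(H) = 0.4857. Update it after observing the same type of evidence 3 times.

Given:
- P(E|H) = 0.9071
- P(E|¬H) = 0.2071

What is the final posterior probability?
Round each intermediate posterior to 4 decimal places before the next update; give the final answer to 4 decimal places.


Sequential Bayesian updating:

Initial prior: P(H) = 0.4857

Update 1:
  P(E) = 0.9071 × 0.4857 + 0.2071 × 0.5143 = 0.44057847 + 0.10651153 = 0.54709000
  P(H|E) = 0.44057847 / 0.54709000 = 0.8053

Update 2:
  P(E) = 0.9071 × 0.8053 + 0.2071 × 0.1947 = 0.73048763 + 0.04032237 = 0.77081000
  P(H|E) = 0.73048763 / 0.77081000 = 0.9477

Update 3:
  P(E) = 0.9071 × 0.9477 + 0.2071 × 0.0523 = 0.85965867 + 0.01083133 = 0.87049000
  P(H|E) = 0.85965867 / 0.87049000 = 0.9876

Final posterior: 0.9876


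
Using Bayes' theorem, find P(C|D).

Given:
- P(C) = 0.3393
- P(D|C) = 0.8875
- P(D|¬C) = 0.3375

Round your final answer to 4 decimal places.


Bayes' theorem: P(C|D) = P(D|C) × P(C) / P(D)

Step 1: Calculate P(D) using law of total probability
P(D) = P(D|C)P(C) + P(D|¬C)P(¬C)
     = 0.8875 × 0.3393 + 0.3375 × 0.6607
     = 0.30112875 + 0.22298625
     = 0.52411500

Step 2: Apply Bayes' theorem
P(C|D) = P(D|C) × P(C) / P(D)
       = 0.30112875 / 0.52411500
       = 0.5745


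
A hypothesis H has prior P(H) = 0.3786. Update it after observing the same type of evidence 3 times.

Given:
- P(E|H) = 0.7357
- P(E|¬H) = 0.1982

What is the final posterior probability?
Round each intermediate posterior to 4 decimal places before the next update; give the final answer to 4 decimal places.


Sequential Bayesian updating:

Initial prior: P(H) = 0.3786

Update 1:
  P(E) = 0.7357 × 0.3786 + 0.1982 × 0.6214 = 0.27853602 + 0.12316148 = 0.40169750
  P(H|E) = 0.27853602 / 0.40169750 = 0.6934

Update 2:
  P(E) = 0.7357 × 0.6934 + 0.1982 × 0.3066 = 0.51013438 + 0.06076812 = 0.57090250
  P(H|E) = 0.51013438 / 0.57090250 = 0.8936

Update 3:
  P(E) = 0.7357 × 0.8936 + 0.1982 × 0.1064 = 0.65742152 + 0.02108848 = 0.67851000
  P(H|E) = 0.65742152 / 0.67851000 = 0.9689

Final posterior: 0.9689


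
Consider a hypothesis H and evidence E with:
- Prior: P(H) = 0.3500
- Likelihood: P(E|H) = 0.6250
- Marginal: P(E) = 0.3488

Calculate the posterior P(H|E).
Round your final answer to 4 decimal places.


Using Bayes' theorem:

P(H|E) = P(E|H) × P(H) / P(E)
       = 0.6250 × 0.3500 / 0.3488
       = 0.21875000 / 0.3488
       = 0.6272

The evidence strengthens our belief in H.
Prior: 0.3500 → Posterior: 0.6272


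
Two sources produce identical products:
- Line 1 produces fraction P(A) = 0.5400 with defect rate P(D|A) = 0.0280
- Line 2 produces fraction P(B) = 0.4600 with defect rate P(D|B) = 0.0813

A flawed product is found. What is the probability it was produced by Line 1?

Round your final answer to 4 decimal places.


Let A = from Line 1, D = flawed

Given:
- P(A) = 0.5400, P(B) = 0.4600
- P(D|A) = 0.0280, P(D|B) = 0.0813

Step 1: Find P(D)
P(D) = P(D|A)P(A) + P(D|B)P(B)
     = 0.0280 × 0.5400 + 0.0813 × 0.4600
     = 0.01512000 + 0.03739800
     = 0.05251800

Step 2: Apply Bayes' theorem
P(A|D) = P(D|A)P(A) / P(D)
       = 0.01512000 / 0.05251800
       = 0.2879


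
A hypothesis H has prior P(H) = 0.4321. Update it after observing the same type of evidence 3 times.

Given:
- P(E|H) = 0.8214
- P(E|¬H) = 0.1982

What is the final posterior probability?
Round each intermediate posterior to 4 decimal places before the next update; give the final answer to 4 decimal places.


Sequential Bayesian updating:

Initial prior: P(H) = 0.4321

Update 1:
  P(E) = 0.8214 × 0.4321 + 0.1982 × 0.5679 = 0.35492694 + 0.11255778 = 0.46748472
  P(H|E) = 0.35492694 / 0.46748472 = 0.7592

Update 2:
  P(E) = 0.8214 × 0.7592 + 0.1982 × 0.2408 = 0.62360688 + 0.04772656 = 0.67133344
  P(H|E) = 0.62360688 / 0.67133344 = 0.9289

Update 3:
  P(E) = 0.8214 × 0.9289 + 0.1982 × 0.0711 = 0.76299846 + 0.01409202 = 0.77709048
  P(H|E) = 0.76299846 / 0.77709048 = 0.9819

Final posterior: 0.9819


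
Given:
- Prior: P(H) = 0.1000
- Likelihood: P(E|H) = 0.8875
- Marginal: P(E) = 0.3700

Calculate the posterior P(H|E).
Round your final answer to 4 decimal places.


Using Bayes' theorem:

P(H|E) = P(E|H) × P(H) / P(E)
       = 0.8875 × 0.1000 / 0.3700
       = 0.08875000 / 0.3700
       = 0.2399

The evidence strengthens our belief in H.
Prior: 0.1000 → Posterior: 0.2399


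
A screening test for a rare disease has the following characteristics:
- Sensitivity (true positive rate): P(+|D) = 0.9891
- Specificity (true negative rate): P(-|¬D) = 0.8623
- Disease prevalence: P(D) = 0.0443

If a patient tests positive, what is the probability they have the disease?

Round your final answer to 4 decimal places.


Let D = has disease, + = positive test

Given:
- P(D) = 0.0443 (prevalence)
- P(+|D) = 0.9891 (sensitivity)
- P(-|¬D) = 0.8623 (specificity)
- P(+|¬D) = 0.1377 (false positive rate = 1 - specificity)

Step 1: Find P(+)
P(+) = P(+|D)P(D) + P(+|¬D)P(¬D)
     = 0.9891 × 0.0443 + 0.1377 × 0.9557
     = 0.04381713 + 0.13159989
     = 0.17541702

Step 2: Apply Bayes' theorem for P(D|+)
P(D|+) = P(+|D)P(D) / P(+)
       = 0.04381713 / 0.17541702
       = 0.2498


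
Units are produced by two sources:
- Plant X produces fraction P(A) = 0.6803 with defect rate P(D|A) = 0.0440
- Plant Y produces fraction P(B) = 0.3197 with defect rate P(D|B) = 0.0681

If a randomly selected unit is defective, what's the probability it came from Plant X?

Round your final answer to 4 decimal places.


Let A = from Plant X, D = defective

Given:
- P(A) = 0.6803, P(B) = 0.3197
- P(D|A) = 0.0440, P(D|B) = 0.0681

Step 1: Find P(D)
P(D) = P(D|A)P(A) + P(D|B)P(B)
     = 0.0440 × 0.6803 + 0.0681 × 0.3197
     = 0.02993320 + 0.02177157
     = 0.05170477

Step 2: Apply Bayes' theorem
P(A|D) = P(D|A)P(A) / P(D)
       = 0.02993320 / 0.05170477
       = 0.5789


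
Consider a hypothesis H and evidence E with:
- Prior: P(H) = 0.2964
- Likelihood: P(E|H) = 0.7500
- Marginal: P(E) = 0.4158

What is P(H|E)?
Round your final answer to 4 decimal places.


Using Bayes' theorem:

P(H|E) = P(E|H) × P(H) / P(E)
       = 0.7500 × 0.2964 / 0.4158
       = 0.22230000 / 0.4158
       = 0.5346

The evidence strengthens our belief in H.
Prior: 0.2964 → Posterior: 0.5346


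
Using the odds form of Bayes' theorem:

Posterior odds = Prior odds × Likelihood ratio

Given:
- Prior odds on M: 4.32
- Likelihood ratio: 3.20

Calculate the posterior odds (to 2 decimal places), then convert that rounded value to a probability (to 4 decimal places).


Step 1: Calculate posterior odds
Posterior odds = Prior odds × LR
               = 4.32 × 3.20
               = 13.82

Step 2: Convert to probability
P(M|E) = Posterior odds / (1 + Posterior odds)
       = 13.82 / (1 + 13.82)
       = 13.82 / 14.82
       = 0.9325

The evidence increased P(M) from 0.8120 to 0.9325.


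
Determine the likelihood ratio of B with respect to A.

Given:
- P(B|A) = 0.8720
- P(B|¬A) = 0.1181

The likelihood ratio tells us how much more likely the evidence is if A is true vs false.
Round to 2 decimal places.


Likelihood Ratio (LR) = P(B|A) / P(B|¬A)

LR = 0.8720 / 0.1181
   = 7.38

The evidence is 7.38 times more likely if A is true than if A is false.
LR > 1, so observing B raises the odds in favor of A.


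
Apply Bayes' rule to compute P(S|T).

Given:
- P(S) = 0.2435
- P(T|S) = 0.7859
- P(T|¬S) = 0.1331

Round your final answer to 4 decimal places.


Bayes' theorem: P(S|T) = P(T|S) × P(S) / P(T)

Step 1: Calculate P(T) using law of total probability
P(T) = P(T|S)P(S) + P(T|¬S)P(¬S)
     = 0.7859 × 0.2435 + 0.1331 × 0.7565
     = 0.19136665 + 0.10069015
     = 0.29205680

Step 2: Apply Bayes' theorem
P(S|T) = P(T|S) × P(S) / P(T)
       = 0.19136665 / 0.29205680
       = 0.6552


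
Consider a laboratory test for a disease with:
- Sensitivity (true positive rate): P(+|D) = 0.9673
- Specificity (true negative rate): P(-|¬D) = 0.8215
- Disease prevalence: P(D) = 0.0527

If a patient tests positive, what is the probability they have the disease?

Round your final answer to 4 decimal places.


Let D = has disease, + = positive test

Given:
- P(D) = 0.0527 (prevalence)
- P(+|D) = 0.9673 (sensitivity)
- P(-|¬D) = 0.8215 (specificity)
- P(+|¬D) = 0.1785 (false positive rate = 1 - specificity)

Step 1: Find P(+)
P(+) = P(+|D)P(D) + P(+|¬D)P(¬D)
     = 0.9673 × 0.0527 + 0.1785 × 0.9473
     = 0.05097671 + 0.16909305
     = 0.22006976

Step 2: Apply Bayes' theorem for P(D|+)
P(D|+) = P(+|D)P(D) / P(+)
       = 0.05097671 / 0.22006976
       = 0.2316


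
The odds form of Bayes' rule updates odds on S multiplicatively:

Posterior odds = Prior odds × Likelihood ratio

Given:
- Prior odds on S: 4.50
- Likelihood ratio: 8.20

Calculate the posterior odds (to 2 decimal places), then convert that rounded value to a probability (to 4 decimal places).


Step 1: Calculate posterior odds
Posterior odds = Prior odds × LR
               = 4.50 × 8.20
               = 36.90

Step 2: Convert to probability
P(S|E) = Posterior odds / (1 + Posterior odds)
       = 36.90 / (1 + 36.90)
       = 36.90 / 37.90
       = 0.9736

The evidence increased P(S) from 0.8182 to 0.9736.


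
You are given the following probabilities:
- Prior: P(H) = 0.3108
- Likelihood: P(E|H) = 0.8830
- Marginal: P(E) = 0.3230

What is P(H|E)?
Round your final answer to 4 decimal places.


Using Bayes' theorem:

P(H|E) = P(E|H) × P(H) / P(E)
       = 0.8830 × 0.3108 / 0.3230
       = 0.27443640 / 0.3230
       = 0.8496

The evidence strengthens our belief in H.
Prior: 0.3108 → Posterior: 0.8496


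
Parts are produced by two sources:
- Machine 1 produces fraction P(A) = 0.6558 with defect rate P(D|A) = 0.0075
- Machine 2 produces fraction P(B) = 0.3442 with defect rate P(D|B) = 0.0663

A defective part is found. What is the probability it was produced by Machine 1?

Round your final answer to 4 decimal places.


Let A = from Machine 1, D = defective

Given:
- P(A) = 0.6558, P(B) = 0.3442
- P(D|A) = 0.0075, P(D|B) = 0.0663

Step 1: Find P(D)
P(D) = P(D|A)P(A) + P(D|B)P(B)
     = 0.0075 × 0.6558 + 0.0663 × 0.3442
     = 0.00491850 + 0.02282046
     = 0.02773896

Step 2: Apply Bayes' theorem
P(A|D) = P(D|A)P(A) / P(D)
       = 0.00491850 / 0.02773896
       = 0.1773


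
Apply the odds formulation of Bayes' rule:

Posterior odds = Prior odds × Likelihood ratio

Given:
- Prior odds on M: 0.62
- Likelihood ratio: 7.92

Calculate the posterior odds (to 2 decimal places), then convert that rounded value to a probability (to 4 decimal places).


Step 1: Calculate posterior odds
Posterior odds = Prior odds × LR
               = 0.62 × 7.92
               = 4.91

Step 2: Convert to probability
P(M|E) = Posterior odds / (1 + Posterior odds)
       = 4.91 / (1 + 4.91)
       = 4.91 / 5.91
       = 0.8308

The evidence increased P(M) from 0.3827 to 0.8308.


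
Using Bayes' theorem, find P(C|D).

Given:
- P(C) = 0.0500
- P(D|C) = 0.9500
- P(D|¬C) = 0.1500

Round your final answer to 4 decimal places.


Bayes' theorem: P(C|D) = P(D|C) × P(C) / P(D)

Step 1: Calculate P(D) using law of total probability
P(D) = P(D|C)P(C) + P(D|¬C)P(¬C)
     = 0.9500 × 0.0500 + 0.1500 × 0.9500
     = 0.04750000 + 0.14250000
     = 0.19000000

Step 2: Apply Bayes' theorem
P(C|D) = P(D|C) × P(C) / P(D)
       = 0.04750000 / 0.19000000
       = 0.2500


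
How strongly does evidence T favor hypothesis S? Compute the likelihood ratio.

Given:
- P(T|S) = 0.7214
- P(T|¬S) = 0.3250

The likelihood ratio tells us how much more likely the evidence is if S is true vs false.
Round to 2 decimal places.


Likelihood Ratio (LR) = P(T|S) / P(T|¬S)

LR = 0.7214 / 0.3250
   = 2.22

The evidence is 2.22 times more likely if S is true than if S is false.
Since LR > 1, the evidence supports S over ¬S.


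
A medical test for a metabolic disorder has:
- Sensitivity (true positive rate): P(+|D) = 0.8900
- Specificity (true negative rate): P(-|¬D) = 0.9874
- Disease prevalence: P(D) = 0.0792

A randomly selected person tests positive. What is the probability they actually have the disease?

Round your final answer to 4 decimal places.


Let D = has disease, + = positive test

Given:
- P(D) = 0.0792 (prevalence)
- P(+|D) = 0.8900 (sensitivity)
- P(-|¬D) = 0.9874 (specificity)
- P(+|¬D) = 0.0126 (false positive rate = 1 - specificity)

Step 1: Find P(+)
P(+) = P(+|D)P(D) + P(+|¬D)P(¬D)
     = 0.8900 × 0.0792 + 0.0126 × 0.9208
     = 0.07048800 + 0.01160208
     = 0.08209008

Step 2: Apply Bayes' theorem for P(D|+)
P(D|+) = P(+|D)P(D) / P(+)
       = 0.07048800 / 0.08209008
       = 0.8587


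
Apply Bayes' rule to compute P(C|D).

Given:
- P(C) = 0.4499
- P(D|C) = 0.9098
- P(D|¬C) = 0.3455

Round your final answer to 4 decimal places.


Bayes' theorem: P(C|D) = P(D|C) × P(C) / P(D)

Step 1: Calculate P(D) using law of total probability
P(D) = P(D|C)P(C) + P(D|¬C)P(¬C)
     = 0.9098 × 0.4499 + 0.3455 × 0.5501
     = 0.40931902 + 0.19005955
     = 0.59937857

Step 2: Apply Bayes' theorem
P(C|D) = P(D|C) × P(C) / P(D)
       = 0.40931902 / 0.59937857
       = 0.6829


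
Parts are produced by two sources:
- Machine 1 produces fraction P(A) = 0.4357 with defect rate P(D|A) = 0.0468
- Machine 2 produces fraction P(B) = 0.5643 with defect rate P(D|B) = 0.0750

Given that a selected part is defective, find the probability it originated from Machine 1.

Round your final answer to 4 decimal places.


Let A = from Machine 1, D = defective

Given:
- P(A) = 0.4357, P(B) = 0.5643
- P(D|A) = 0.0468, P(D|B) = 0.0750

Step 1: Find P(D)
P(D) = P(D|A)P(A) + P(D|B)P(B)
     = 0.0468 × 0.4357 + 0.0750 × 0.5643
     = 0.02039076 + 0.04232250
     = 0.06271326

Step 2: Apply Bayes' theorem
P(A|D) = P(D|A)P(A) / P(D)
       = 0.02039076 / 0.06271326
       = 0.3251


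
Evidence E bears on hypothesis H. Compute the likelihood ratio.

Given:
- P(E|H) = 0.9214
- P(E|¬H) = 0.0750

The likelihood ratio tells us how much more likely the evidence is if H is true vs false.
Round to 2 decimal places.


Likelihood Ratio (LR) = P(E|H) / P(E|¬H)

LR = 0.9214 / 0.0750
   = 12.29

The evidence is 12.29 times more likely if H is true than if H is false.
Since LR > 1, the evidence supports H over ¬H.


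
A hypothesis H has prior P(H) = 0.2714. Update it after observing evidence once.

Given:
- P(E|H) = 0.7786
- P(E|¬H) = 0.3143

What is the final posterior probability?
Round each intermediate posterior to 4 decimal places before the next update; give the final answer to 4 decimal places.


Sequential Bayesian updating:

Initial prior: P(H) = 0.2714

Update 1:
  P(E) = 0.7786 × 0.2714 + 0.3143 × 0.7286 = 0.21131204 + 0.22899898 = 0.44031102
  P(H|E) = 0.21131204 / 0.44031102 = 0.4799

Final posterior: 0.4799


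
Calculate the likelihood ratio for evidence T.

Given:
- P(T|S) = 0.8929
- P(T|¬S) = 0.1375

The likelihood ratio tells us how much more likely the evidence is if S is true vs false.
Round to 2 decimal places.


Likelihood Ratio (LR) = P(T|S) / P(T|¬S)

LR = 0.8929 / 0.1375
   = 6.49

The evidence is 6.49 times more likely if S is true than if S is false.
Since LR > 1, the evidence supports S over ¬S.


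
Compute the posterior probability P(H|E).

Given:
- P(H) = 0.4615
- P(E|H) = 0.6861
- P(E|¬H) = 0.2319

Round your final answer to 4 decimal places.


Bayes' theorem: P(H|E) = P(E|H) × P(H) / P(E)

Step 1: Calculate P(E) using law of total probability
P(E) = P(E|H)P(H) + P(E|¬H)P(¬H)
     = 0.6861 × 0.4615 + 0.2319 × 0.5385
     = 0.31663515 + 0.12487815
     = 0.44151330

Step 2: Apply Bayes' theorem
P(H|E) = P(E|H) × P(H) / P(E)
       = 0.31663515 / 0.44151330
       = 0.7172


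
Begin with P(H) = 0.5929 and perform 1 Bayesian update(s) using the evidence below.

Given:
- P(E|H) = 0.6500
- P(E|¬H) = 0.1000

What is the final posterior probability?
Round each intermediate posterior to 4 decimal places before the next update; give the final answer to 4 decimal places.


Sequential Bayesian updating:

Initial prior: P(H) = 0.5929

Update 1:
  P(E) = 0.6500 × 0.5929 + 0.1000 × 0.4071 = 0.38538500 + 0.04071000 = 0.42609500
  P(H|E) = 0.38538500 / 0.42609500 = 0.9045

Final posterior: 0.9045


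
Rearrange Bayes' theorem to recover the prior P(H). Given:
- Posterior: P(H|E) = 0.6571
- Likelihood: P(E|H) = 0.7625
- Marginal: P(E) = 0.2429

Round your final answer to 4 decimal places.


From Bayes' theorem: P(H|E) = P(E|H) × P(H) / P(E)

Rearranging for P(H):
P(H) = P(H|E) × P(E) / P(E|H)
     = 0.6571 × 0.2429 / 0.7625
     = 0.15960959 / 0.7625
     = 0.2093


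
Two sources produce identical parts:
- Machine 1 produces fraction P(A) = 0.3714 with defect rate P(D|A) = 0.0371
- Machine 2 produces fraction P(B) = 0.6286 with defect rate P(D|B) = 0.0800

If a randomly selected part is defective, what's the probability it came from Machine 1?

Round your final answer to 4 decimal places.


Let A = from Machine 1, D = defective

Given:
- P(A) = 0.3714, P(B) = 0.6286
- P(D|A) = 0.0371, P(D|B) = 0.0800

Step 1: Find P(D)
P(D) = P(D|A)P(A) + P(D|B)P(B)
     = 0.0371 × 0.3714 + 0.0800 × 0.6286
     = 0.01377894 + 0.05028800
     = 0.06406694

Step 2: Apply Bayes' theorem
P(A|D) = P(D|A)P(A) / P(D)
       = 0.01377894 / 0.06406694
       = 0.2151


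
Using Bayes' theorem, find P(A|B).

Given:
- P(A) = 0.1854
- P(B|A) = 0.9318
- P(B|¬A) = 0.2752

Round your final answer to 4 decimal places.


Bayes' theorem: P(A|B) = P(B|A) × P(A) / P(B)

Step 1: Calculate P(B) using law of total probability
P(B) = P(B|A)P(A) + P(B|¬A)P(¬A)
     = 0.9318 × 0.1854 + 0.2752 × 0.8146
     = 0.17275572 + 0.22417792
     = 0.39693364

Step 2: Apply Bayes' theorem
P(A|B) = P(B|A) × P(A) / P(B)
       = 0.17275572 / 0.39693364
       = 0.4352


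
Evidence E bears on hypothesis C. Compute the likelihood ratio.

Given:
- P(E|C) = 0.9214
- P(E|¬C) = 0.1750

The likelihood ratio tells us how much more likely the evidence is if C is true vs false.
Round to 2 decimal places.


Likelihood Ratio (LR) = P(E|C) / P(E|¬C)

LR = 0.9214 / 0.1750
   = 5.27

The evidence is 5.27 times more likely if C is true than if C is false.
Because LR exceeds 1, E is evidence for C.


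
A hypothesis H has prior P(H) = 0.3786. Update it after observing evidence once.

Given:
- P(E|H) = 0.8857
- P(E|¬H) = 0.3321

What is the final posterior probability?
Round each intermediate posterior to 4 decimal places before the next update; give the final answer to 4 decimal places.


Sequential Bayesian updating:

Initial prior: P(H) = 0.3786

Update 1:
  P(E) = 0.8857 × 0.3786 + 0.3321 × 0.6214 = 0.33532602 + 0.20636694 = 0.54169296
  P(H|E) = 0.33532602 / 0.54169296 = 0.6190

Final posterior: 0.6190


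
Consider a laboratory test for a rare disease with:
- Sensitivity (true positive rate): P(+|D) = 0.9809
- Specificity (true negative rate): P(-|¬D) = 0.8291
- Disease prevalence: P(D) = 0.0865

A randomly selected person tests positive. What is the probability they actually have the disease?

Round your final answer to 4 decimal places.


Let D = has disease, + = positive test

Given:
- P(D) = 0.0865 (prevalence)
- P(+|D) = 0.9809 (sensitivity)
- P(-|¬D) = 0.8291 (specificity)
- P(+|¬D) = 0.1709 (false positive rate = 1 - specificity)

Step 1: Find P(+)
P(+) = P(+|D)P(D) + P(+|¬D)P(¬D)
     = 0.9809 × 0.0865 + 0.1709 × 0.9135
     = 0.08484785 + 0.15611715
     = 0.24096500

Step 2: Apply Bayes' theorem for P(D|+)
P(D|+) = P(+|D)P(D) / P(+)
       = 0.08484785 / 0.24096500
       = 0.3521


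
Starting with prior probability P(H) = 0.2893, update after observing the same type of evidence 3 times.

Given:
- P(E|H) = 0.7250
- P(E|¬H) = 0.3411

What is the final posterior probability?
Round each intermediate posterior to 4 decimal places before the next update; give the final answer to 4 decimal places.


Sequential Bayesian updating:

Initial prior: P(H) = 0.2893

Update 1:
  P(E) = 0.7250 × 0.2893 + 0.3411 × 0.7107 = 0.20974250 + 0.24241977 = 0.45216227
  P(H|E) = 0.20974250 / 0.45216227 = 0.4639

Update 2:
  P(E) = 0.7250 × 0.4639 + 0.3411 × 0.5361 = 0.33632750 + 0.18286371 = 0.51919121
  P(H|E) = 0.33632750 / 0.51919121 = 0.6478

Update 3:
  P(E) = 0.7250 × 0.6478 + 0.3411 × 0.3522 = 0.46965500 + 0.12013542 = 0.58979042
  P(H|E) = 0.46965500 / 0.58979042 = 0.7963

Final posterior: 0.7963


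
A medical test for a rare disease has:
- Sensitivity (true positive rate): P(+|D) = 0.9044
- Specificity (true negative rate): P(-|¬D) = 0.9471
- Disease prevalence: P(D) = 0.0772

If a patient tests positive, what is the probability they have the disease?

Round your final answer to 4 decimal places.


Let D = has disease, + = positive test

Given:
- P(D) = 0.0772 (prevalence)
- P(+|D) = 0.9044 (sensitivity)
- P(-|¬D) = 0.9471 (specificity)
- P(+|¬D) = 0.0529 (false positive rate = 1 - specificity)

Step 1: Find P(+)
P(+) = P(+|D)P(D) + P(+|¬D)P(¬D)
     = 0.9044 × 0.0772 + 0.0529 × 0.9228
     = 0.06981968 + 0.04881612
     = 0.11863580

Step 2: Apply Bayes' theorem for P(D|+)
P(D|+) = P(+|D)P(D) / P(+)
       = 0.06981968 / 0.11863580
       = 0.5885


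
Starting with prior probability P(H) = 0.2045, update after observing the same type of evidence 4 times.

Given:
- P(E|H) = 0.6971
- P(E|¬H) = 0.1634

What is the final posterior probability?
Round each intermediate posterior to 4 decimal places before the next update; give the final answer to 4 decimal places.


Sequential Bayesian updating:

Initial prior: P(H) = 0.2045

Update 1:
  P(E) = 0.6971 × 0.2045 + 0.1634 × 0.7955 = 0.14255695 + 0.12998470 = 0.27254165
  P(H|E) = 0.14255695 / 0.27254165 = 0.5231

Update 2:
  P(E) = 0.6971 × 0.5231 + 0.1634 × 0.4769 = 0.36465301 + 0.07792546 = 0.44257847
  P(H|E) = 0.36465301 / 0.44257847 = 0.8239

Update 3:
  P(E) = 0.6971 × 0.8239 + 0.1634 × 0.1761 = 0.57434069 + 0.02877474 = 0.60311543
  P(H|E) = 0.57434069 / 0.60311543 = 0.9523

Update 4:
  P(E) = 0.6971 × 0.9523 + 0.1634 × 0.0477 = 0.66384833 + 0.00779418 = 0.67164251
  P(H|E) = 0.66384833 / 0.67164251 = 0.9884

Final posterior: 0.9884


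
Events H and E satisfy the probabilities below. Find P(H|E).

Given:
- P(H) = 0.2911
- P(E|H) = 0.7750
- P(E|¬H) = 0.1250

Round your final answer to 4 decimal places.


Bayes' theorem: P(H|E) = P(E|H) × P(H) / P(E)

Step 1: Calculate P(E) using law of total probability
P(E) = P(E|H)P(H) + P(E|¬H)P(¬H)
     = 0.7750 × 0.2911 + 0.1250 × 0.7089
     = 0.22560250 + 0.08861250
     = 0.31421500

Step 2: Apply Bayes' theorem
P(H|E) = P(E|H) × P(H) / P(E)
       = 0.22560250 / 0.31421500
       = 0.7180


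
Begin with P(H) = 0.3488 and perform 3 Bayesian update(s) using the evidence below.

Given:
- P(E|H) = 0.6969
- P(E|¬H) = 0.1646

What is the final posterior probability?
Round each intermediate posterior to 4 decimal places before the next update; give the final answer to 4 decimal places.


Sequential Bayesian updating:

Initial prior: P(H) = 0.3488

Update 1:
  P(E) = 0.6969 × 0.3488 + 0.1646 × 0.6512 = 0.24307872 + 0.10718752 = 0.35026624
  P(H|E) = 0.24307872 / 0.35026624 = 0.6940

Update 2:
  P(E) = 0.6969 × 0.6940 + 0.1646 × 0.3060 = 0.48364860 + 0.05036760 = 0.53401620
  P(H|E) = 0.48364860 / 0.53401620 = 0.9057

Update 3:
  P(E) = 0.6969 × 0.9057 + 0.1646 × 0.0943 = 0.63118233 + 0.01552178 = 0.64670411
  P(H|E) = 0.63118233 / 0.64670411 = 0.9760

Final posterior: 0.9760


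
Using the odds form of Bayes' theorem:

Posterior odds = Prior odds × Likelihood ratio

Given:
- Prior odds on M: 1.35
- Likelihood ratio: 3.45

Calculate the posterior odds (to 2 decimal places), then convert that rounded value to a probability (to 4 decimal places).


Step 1: Calculate posterior odds
Posterior odds = Prior odds × LR
               = 1.35 × 3.45
               = 4.66

Step 2: Convert to probability
P(M|E) = Posterior odds / (1 + Posterior odds)
       = 4.66 / (1 + 4.66)
       = 4.66 / 5.66
       = 0.8233

The evidence increased P(M) from 0.5745 to 0.8233.


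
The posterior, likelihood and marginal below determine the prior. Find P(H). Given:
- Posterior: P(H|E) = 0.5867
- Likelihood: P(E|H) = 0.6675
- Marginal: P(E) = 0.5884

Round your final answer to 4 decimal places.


From Bayes' theorem: P(H|E) = P(E|H) × P(H) / P(E)

Rearranging for P(H):
P(H) = P(H|E) × P(E) / P(E|H)
     = 0.5867 × 0.5884 / 0.6675
     = 0.34521428 / 0.6675
     = 0.5172
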